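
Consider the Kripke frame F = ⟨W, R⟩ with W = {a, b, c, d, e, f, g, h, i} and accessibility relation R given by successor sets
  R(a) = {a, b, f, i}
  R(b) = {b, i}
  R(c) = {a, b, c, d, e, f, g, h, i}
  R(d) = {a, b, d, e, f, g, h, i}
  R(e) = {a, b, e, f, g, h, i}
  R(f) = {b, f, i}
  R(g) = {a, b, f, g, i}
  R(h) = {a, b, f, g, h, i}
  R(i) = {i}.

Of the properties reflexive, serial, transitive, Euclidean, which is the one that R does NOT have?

Reflexive: yes — every world is R-related to itself.
Serial: yes — every world has a successor (e.g. a R a).
Transitive: yes — every two-step R-path is closed by a direct edge.
Euclidean: no — a R b and a R f, but not b R f.
Only Euclidean fails.

Euclidean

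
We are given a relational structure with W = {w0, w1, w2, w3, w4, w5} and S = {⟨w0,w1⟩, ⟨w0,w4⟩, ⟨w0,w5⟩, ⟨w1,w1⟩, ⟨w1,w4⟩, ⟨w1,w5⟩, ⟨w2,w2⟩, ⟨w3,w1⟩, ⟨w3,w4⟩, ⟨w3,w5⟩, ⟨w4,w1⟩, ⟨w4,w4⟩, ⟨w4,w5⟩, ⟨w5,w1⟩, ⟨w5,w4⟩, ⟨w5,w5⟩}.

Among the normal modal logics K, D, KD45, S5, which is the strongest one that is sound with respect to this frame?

Serial (axiom D): yes — every world has a successor (e.g. w0 S w1).
Euclidean (axiom 5): yes — any two successors of a common world are S-related.
Transitive (axiom 4): yes — every two-step S-path is closed by a direct edge.
Reflexive (axiom T): no — w0 is not related to itself.
So F validates K, D, KD45; S5 would additionally require S to be reflexive. The strongest is KD45.

KD45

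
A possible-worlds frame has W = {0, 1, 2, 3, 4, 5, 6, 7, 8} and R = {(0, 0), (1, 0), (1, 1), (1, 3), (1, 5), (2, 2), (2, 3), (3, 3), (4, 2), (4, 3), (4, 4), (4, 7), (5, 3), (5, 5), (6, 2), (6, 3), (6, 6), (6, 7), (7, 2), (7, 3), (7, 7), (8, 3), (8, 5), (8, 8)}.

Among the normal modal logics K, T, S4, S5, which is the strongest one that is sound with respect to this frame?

S4

Reflexive (axiom T): yes — every world is R-related to itself.
Transitive (axiom 4): yes — every two-step R-path is closed by a direct edge.
Euclidean (axiom 5): no — 1 R 0 and 1 R 3, but not 0 R 3.
So F validates K, T, S4; S5 would additionally require R to be Euclidean. The strongest is S4.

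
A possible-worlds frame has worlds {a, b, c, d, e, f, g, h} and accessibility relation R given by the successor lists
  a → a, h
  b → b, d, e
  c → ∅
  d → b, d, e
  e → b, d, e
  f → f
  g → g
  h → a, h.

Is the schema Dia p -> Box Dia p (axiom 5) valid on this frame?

Yes

The schema 5 characterises exactly the Euclidean frames.
Euclidean: yes — any two successors of a common world are R-related.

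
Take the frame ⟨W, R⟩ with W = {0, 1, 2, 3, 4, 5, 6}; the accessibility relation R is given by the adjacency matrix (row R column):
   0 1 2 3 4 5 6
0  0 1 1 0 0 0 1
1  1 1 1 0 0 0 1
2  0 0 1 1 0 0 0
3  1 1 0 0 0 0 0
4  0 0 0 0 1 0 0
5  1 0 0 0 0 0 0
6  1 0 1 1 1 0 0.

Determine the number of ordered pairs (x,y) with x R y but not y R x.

Enumerating: (0,2), (1,2), (1,6), (2,3), (3,0), (3,1), (5,0), (6,2), (6,3), (6,4).

10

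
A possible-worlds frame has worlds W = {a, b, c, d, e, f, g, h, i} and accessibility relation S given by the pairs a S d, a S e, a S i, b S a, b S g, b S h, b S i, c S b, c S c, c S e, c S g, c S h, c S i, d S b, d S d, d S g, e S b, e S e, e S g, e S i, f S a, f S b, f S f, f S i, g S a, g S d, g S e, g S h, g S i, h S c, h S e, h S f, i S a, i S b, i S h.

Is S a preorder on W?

No

Reflexive: no — a is not related to itself.
Transitive: no — a S d and d S b, but not a S b.
So S is not a preorder.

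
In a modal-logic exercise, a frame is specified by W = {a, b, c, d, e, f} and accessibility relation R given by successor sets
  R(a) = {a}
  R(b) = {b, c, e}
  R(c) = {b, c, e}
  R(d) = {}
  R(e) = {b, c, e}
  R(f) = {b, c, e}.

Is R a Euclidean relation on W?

Yes

Euclidean: yes — any two successors of a common world are R-related.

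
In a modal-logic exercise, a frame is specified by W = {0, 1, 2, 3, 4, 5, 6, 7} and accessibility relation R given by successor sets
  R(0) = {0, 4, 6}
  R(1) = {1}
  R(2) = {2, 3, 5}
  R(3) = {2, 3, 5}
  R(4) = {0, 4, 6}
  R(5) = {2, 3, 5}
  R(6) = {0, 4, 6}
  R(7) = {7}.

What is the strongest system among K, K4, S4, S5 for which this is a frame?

Transitive (axiom 4): yes — every two-step R-path is closed by a direct edge.
Reflexive (axiom T): yes — every world is R-related to itself.
Euclidean (axiom 5): yes — any two successors of a common world are R-related.
So F validates K, K4, S4, S5. The strongest is S5.

S5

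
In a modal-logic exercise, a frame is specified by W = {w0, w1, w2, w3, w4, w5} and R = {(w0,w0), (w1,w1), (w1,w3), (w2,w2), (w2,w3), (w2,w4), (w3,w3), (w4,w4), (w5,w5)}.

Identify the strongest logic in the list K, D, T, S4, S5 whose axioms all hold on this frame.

S4

Serial (axiom D): yes — every world has a successor (e.g. w0 R w0).
Reflexive (axiom T): yes — every world is R-related to itself.
Transitive (axiom 4): yes — every two-step R-path is closed by a direct edge.
Euclidean (axiom 5): no — w2 R w3 and w2 R w4, but not w3 R w4.
So F validates K, D, T, S4; S5 would additionally require R to be Euclidean. The strongest is S4.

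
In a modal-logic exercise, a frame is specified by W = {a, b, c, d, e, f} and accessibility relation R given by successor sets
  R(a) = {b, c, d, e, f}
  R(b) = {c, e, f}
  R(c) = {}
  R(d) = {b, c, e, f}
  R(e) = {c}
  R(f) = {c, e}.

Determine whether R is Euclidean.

Euclidean: no — a R b and a R d, but not b R d.

No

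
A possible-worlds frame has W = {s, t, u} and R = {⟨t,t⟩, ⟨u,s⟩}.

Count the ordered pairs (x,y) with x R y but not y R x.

Enumerating: (u,s).

1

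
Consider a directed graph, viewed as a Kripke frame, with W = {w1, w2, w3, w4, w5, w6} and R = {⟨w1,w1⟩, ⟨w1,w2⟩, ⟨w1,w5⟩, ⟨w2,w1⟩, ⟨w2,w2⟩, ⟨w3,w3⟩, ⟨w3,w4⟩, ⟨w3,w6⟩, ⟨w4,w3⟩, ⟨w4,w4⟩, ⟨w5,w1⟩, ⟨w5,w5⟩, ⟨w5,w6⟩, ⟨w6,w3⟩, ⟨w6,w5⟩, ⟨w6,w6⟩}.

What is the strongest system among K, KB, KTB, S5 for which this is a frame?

KTB

Symmetric (axiom B): yes — every pair in R has its reverse in R.
Reflexive (axiom T): yes — every world is R-related to itself.
Euclidean (axiom 5): no — w1 R w2 and w1 R w5, but not w2 R w5.
So F validates K, KB, KTB; S5 would additionally require R to be Euclidean. The strongest is KTB.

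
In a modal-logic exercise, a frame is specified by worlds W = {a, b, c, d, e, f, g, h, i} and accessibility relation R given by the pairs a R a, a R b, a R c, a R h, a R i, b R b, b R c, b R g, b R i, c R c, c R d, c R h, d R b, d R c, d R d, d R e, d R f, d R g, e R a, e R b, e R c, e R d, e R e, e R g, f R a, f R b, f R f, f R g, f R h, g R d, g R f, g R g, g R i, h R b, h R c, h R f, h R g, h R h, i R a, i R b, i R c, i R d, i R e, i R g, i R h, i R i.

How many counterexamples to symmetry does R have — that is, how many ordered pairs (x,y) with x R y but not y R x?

Enumerating: (a,b), (a,c), (a,h), (b,c), (b,g), (d,b), (d,f), (e,a), (e,b), (e,c), (e,g), (f,a), … and 7 more.
Total: 19.

19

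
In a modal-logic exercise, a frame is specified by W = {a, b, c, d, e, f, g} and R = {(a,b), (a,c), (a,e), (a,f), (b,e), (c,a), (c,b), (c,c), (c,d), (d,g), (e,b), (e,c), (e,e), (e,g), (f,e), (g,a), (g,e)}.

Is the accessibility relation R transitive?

Transitive: no — a R c and c R d, but not a R d.

No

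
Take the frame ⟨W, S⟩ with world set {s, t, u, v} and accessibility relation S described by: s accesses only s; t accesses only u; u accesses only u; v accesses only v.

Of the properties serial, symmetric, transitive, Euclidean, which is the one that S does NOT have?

Serial: yes — every world has a successor (e.g. s S s).
Symmetric: no — t S u but not u S t.
Transitive: yes — every two-step S-path is closed by a direct edge.
Euclidean: yes — any two successors of a common world are S-related.
Only symmetric fails.

symmetric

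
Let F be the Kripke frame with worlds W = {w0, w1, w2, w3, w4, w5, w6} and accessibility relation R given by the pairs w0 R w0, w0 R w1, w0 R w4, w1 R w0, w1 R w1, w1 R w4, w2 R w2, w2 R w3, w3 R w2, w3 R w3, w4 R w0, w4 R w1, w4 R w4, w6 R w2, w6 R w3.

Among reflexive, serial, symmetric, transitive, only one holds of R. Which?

transitive

Reflexive: no — w5 is not related to itself.
Serial: no — w5 has no R-successor.
Symmetric: no — w6 R w2 but not w2 R w6.
Transitive: yes — every two-step R-path is closed by a direct edge.
Only transitive holds.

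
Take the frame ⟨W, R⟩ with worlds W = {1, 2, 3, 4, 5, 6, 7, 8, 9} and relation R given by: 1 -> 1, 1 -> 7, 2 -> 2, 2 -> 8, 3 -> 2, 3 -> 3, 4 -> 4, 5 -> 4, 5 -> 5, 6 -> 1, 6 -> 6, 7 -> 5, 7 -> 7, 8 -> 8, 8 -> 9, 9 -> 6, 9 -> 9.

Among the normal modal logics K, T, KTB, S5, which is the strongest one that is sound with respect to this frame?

T

Reflexive (axiom T): yes — every world is R-related to itself.
Symmetric (axiom B): no — 1 R 7 but not 7 R 1.
Euclidean (axiom 5): no — 1 R 7 and 1 R 1, but not 7 R 1.
So F validates K, T; KTB would additionally require R to be symmetric. The strongest is T.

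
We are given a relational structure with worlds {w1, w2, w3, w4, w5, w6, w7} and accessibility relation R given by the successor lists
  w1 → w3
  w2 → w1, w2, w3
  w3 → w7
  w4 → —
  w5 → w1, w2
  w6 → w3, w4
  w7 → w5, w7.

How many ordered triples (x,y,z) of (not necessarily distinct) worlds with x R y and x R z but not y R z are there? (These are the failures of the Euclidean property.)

Enumerating: (w1,w3,w3), (w2,w1,w1), (w2,w1,w2), (w2,w3,w1), (w2,w3,w2), (w2,w3,w3), (w5,w1,w1), (w5,w1,w2), (w6,w3,w3), (w6,w3,w4), (w6,w4,w3), (w6,w4,w4), (w7,w5,w5), (w7,w5,w7).

14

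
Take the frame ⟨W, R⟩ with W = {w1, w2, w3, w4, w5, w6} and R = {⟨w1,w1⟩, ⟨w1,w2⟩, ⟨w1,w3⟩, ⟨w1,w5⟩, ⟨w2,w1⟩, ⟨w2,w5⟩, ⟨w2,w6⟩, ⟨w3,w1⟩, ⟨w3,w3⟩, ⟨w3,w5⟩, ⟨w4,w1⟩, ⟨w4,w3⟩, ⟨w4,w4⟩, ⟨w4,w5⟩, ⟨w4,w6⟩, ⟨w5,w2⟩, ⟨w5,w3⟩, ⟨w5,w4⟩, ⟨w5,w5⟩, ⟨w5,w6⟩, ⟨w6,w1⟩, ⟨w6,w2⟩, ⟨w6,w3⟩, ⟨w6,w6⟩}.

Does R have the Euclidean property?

No

Euclidean: no — w1 R w2 and w1 R w3, but not w2 R w3.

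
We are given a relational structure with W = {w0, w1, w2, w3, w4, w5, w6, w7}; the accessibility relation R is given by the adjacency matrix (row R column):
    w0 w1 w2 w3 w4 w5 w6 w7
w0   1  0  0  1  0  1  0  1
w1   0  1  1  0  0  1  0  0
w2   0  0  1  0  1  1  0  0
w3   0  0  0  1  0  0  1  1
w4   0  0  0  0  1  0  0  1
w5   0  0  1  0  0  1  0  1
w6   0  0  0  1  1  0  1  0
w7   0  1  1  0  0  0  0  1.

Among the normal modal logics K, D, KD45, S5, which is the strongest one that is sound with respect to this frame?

Serial (axiom D): yes — every world has a successor (e.g. w0 R w0).
Euclidean (axiom 5): no — w0 R w3 and w0 R w5, but not w3 R w5.
Transitive (axiom 4): no — w0 R w3 and w3 R w6, but not w0 R w6.
Reflexive (axiom T): yes — every world is R-related to itself.
So F validates K, D; KD45 would additionally require R to be Euclidean and transitive. The strongest is D.

D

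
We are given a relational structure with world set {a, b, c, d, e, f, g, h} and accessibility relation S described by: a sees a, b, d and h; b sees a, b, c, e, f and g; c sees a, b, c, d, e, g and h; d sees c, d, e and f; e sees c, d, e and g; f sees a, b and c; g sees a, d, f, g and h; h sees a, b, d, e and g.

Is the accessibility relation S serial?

Serial: yes — every world has a successor (e.g. a S a).

Yes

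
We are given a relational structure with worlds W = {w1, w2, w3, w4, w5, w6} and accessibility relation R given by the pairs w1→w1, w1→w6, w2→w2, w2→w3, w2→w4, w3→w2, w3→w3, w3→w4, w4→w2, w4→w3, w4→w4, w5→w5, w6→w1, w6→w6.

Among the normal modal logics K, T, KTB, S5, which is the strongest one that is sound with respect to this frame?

S5

Reflexive (axiom T): yes — every world is R-related to itself.
Symmetric (axiom B): yes — every pair in R has its reverse in R.
Euclidean (axiom 5): yes — any two successors of a common world are R-related.
So F validates K, T, KTB, S5. The strongest is S5.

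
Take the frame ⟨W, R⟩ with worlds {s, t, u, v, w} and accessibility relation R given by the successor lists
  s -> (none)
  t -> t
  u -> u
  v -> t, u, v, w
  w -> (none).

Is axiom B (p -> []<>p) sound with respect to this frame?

No

Axiom B corresponds to the accessibility relation being symmetric.
Symmetric: no — v R t but not t R v.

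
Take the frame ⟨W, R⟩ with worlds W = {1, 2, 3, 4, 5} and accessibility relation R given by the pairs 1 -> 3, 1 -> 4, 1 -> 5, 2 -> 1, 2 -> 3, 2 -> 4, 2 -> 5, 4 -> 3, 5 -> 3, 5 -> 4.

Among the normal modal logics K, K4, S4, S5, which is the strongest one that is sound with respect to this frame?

Transitive (axiom 4): yes — every two-step R-path is closed by a direct edge.
Reflexive (axiom T): no — 1 is not related to itself.
Euclidean (axiom 5): no — 1 R 3 and 1 R 4, but not 3 R 4.
So F validates K, K4; S4 would additionally require R to be reflexive. The strongest is K4.

K4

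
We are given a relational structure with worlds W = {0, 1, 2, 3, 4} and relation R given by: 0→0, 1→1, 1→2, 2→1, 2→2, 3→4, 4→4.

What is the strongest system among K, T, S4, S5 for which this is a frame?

Reflexive (axiom T): no — 3 is not related to itself.
Transitive (axiom 4): yes — every two-step R-path is closed by a direct edge.
Euclidean (axiom 5): yes — any two successors of a common world are R-related.
So F validates K; T would additionally require R to be reflexive. The strongest is K.

K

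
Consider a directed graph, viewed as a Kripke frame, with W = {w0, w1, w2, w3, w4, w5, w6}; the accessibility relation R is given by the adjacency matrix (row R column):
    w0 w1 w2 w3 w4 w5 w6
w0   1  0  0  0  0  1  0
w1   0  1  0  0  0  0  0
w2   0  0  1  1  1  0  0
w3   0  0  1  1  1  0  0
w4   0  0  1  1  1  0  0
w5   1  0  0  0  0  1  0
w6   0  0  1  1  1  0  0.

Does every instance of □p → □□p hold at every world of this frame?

Yes

By correspondence theory, 4 is valid on a frame iff R is transitive.
Transitive: yes — every two-step R-path is closed by a direct edge.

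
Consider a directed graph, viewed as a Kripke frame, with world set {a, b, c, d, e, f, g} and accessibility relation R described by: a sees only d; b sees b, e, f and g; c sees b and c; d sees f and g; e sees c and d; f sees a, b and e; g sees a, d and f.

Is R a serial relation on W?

Serial: yes — every world has a successor (e.g. a R d).

Yes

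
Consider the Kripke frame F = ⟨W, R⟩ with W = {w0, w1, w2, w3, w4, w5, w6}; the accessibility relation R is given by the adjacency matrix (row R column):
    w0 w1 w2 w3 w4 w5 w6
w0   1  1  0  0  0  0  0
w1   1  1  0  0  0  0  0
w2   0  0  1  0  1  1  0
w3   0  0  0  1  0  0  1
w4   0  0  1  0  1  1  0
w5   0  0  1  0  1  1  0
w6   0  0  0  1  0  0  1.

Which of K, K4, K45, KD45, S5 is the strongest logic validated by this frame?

S5

Transitive (axiom 4): yes — every two-step R-path is closed by a direct edge.
Euclidean (axiom 5): yes — any two successors of a common world are R-related.
Serial (axiom D): yes — every world has a successor (e.g. w0 R w0).
Reflexive (axiom T): yes — every world is R-related to itself.
So F validates K, K4, K45, KD45, S5. The strongest is S5.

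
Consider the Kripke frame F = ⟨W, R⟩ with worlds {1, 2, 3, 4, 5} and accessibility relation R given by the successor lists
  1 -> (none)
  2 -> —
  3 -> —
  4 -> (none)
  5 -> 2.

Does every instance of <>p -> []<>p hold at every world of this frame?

The schema 5 characterises exactly the Euclidean frames.
Euclidean: no — 5 R 2 and 5 R 2, but not 2 R 2.

No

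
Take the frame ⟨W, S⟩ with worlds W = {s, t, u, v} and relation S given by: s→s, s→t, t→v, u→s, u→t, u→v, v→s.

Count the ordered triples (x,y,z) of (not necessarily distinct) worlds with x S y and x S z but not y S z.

8

Enumerating: (s,t,s), (s,t,t), (t,v,v), (u,s,v), (u,t,s), (u,t,t), (u,v,t), (u,v,v).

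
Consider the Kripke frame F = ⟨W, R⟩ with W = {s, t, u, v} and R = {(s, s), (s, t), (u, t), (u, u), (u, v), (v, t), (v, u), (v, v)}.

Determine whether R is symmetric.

Symmetric: no — s R t but not t R s.

No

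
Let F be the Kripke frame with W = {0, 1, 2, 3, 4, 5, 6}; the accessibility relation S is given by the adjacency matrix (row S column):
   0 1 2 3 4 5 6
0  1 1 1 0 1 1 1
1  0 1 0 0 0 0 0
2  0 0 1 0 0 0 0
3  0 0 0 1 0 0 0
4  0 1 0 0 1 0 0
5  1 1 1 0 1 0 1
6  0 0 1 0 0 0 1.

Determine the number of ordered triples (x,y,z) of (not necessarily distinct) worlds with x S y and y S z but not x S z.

Enumerating: (5,0,5).

1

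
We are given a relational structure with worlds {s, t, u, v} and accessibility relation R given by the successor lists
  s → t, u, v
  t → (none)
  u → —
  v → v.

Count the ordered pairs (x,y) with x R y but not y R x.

3

Enumerating: (s,t), (s,u), (s,v).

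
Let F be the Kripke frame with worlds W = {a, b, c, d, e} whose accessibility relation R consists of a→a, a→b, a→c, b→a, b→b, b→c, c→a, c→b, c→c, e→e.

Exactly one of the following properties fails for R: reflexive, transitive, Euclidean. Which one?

reflexive

Reflexive: no — d is not related to itself.
Transitive: yes — every two-step R-path is closed by a direct edge.
Euclidean: yes — any two successors of a common world are R-related.
Only reflexive fails.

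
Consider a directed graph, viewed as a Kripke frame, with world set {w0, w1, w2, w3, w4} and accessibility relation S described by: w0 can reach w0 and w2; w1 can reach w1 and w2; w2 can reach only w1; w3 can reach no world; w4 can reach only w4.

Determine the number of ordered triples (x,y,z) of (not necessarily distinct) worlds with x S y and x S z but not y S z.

Enumerating: (w0,w2,w0), (w0,w2,w2), (w1,w2,w2).

3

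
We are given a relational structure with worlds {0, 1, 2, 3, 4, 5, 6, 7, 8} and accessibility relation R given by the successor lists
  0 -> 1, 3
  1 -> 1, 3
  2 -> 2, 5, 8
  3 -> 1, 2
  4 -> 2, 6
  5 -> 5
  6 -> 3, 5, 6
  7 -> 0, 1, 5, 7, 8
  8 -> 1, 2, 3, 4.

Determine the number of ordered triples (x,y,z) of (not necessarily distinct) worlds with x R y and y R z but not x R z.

Enumerating: (0,3,2), (1,3,2), (2,8,1), (2,8,3), (2,8,4), (3,1,3), (3,2,5), (3,2,8), (4,2,5), (4,2,8), (4,6,3), (4,6,5), … and 10 more.
Total: 22.

22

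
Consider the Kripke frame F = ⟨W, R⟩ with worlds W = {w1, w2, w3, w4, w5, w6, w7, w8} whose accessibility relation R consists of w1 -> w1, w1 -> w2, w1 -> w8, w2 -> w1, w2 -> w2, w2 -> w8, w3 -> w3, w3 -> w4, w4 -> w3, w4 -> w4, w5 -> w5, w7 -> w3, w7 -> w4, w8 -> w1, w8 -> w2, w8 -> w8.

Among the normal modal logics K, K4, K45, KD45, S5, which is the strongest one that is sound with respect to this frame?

Transitive (axiom 4): yes — every two-step R-path is closed by a direct edge.
Euclidean (axiom 5): yes — any two successors of a common world are R-related.
Serial (axiom D): no — w6 has no R-successor.
Reflexive (axiom T): no — w6 is not related to itself.
So F validates K, K4, K45; KD45 would additionally require R to be serial. The strongest is K45.

K45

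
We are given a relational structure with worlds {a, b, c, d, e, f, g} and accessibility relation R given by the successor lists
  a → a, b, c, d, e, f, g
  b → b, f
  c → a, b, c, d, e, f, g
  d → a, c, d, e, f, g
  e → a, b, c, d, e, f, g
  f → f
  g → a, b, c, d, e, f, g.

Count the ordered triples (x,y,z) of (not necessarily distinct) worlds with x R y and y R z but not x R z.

4

Enumerating: (d,a,b), (d,c,b), (d,e,b), (d,g,b).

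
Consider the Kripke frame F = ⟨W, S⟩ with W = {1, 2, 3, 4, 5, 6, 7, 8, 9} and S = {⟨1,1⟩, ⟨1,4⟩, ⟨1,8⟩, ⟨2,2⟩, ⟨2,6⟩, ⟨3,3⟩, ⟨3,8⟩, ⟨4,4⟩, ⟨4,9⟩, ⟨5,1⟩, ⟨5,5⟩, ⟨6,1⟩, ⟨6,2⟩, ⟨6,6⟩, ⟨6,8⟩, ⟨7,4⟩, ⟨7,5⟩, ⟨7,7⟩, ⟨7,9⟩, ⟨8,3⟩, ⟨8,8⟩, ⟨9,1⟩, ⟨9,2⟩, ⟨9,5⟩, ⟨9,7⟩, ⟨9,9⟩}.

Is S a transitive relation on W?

Transitive: no — 1 S 4 and 4 S 9, but not 1 S 9.

No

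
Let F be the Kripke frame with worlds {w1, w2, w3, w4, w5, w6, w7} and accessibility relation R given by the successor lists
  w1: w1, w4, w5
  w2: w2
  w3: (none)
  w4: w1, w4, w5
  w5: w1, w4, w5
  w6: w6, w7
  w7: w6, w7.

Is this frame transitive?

Yes

Transitive: yes — every two-step R-path is closed by a direct edge.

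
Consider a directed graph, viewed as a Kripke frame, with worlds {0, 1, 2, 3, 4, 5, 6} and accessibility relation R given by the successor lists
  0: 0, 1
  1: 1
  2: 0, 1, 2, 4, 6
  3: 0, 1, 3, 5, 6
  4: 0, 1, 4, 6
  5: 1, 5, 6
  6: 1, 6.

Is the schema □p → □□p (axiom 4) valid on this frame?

Yes

By correspondence theory, 4 is valid on a frame iff R is transitive.
Transitive: yes — every two-step R-path is closed by a direct edge.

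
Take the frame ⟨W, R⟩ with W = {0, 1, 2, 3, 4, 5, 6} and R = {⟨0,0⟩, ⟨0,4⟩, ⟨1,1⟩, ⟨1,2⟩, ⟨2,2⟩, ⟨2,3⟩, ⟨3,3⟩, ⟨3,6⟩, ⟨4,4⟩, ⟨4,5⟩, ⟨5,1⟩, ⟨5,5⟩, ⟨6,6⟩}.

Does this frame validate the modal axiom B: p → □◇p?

No

Axiom B corresponds to the accessibility relation being symmetric.
Symmetric: no — 0 R 4 but not 4 R 0.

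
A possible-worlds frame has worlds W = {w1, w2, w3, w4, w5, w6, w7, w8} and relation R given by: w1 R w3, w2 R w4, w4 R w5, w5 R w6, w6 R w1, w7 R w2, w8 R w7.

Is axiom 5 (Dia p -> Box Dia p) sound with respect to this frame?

No

By correspondence theory, 5 is valid on a frame iff R is Euclidean.
Euclidean: no — w1 R w3 and w1 R w3, but not w3 R w3.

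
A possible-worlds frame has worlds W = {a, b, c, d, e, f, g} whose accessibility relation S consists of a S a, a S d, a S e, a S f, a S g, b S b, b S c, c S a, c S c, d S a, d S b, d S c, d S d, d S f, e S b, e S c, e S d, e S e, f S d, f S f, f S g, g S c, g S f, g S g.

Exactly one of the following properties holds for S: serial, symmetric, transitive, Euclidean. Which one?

serial

Serial: yes — every world has a successor (e.g. a S a).
Symmetric: no — a S e but not e S a.
Transitive: no — a S d and d S b, but not a S b.
Euclidean: no — a S d and a S e, but not d S e.
Only serial holds.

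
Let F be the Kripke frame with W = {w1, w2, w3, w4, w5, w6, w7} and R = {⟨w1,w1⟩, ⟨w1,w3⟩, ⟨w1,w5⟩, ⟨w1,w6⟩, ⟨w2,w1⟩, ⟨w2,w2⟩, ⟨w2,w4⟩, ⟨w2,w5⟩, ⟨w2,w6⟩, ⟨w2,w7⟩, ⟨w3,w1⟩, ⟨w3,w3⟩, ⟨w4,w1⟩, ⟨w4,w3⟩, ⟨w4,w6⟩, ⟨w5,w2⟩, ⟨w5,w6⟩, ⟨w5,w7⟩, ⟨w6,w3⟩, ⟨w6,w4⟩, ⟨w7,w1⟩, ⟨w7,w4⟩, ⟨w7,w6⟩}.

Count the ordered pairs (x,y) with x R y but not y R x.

14

Enumerating: (w1,w5), (w1,w6), (w2,w1), (w2,w4), (w2,w6), (w2,w7), (w4,w1), (w4,w3), (w5,w6), (w5,w7), (w6,w3), (w7,w1), (w7,w4), (w7,w6).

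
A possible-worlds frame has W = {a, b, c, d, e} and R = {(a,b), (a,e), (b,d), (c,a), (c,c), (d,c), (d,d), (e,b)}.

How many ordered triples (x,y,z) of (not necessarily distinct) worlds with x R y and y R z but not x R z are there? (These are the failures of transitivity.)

Enumerating: (a,b,d), (b,d,c), (c,a,b), (c,a,e), (d,c,a), (e,b,d).

6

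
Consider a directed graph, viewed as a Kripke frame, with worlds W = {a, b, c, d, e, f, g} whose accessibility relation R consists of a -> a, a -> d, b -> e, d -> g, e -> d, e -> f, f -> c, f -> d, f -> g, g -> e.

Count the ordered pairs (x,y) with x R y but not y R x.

Enumerating: (a,d), (b,e), (d,g), (e,d), (e,f), (f,c), (f,d), (f,g), (g,e).

9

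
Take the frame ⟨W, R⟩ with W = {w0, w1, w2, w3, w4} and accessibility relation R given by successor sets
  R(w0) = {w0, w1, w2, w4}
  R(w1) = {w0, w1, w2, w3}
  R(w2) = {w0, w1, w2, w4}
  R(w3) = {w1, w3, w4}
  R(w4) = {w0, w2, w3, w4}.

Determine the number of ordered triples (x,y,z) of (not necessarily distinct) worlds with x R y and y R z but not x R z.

14

Enumerating: (w0,w1,w3), (w0,w4,w3), (w1,w0,w4), (w1,w2,w4), (w1,w3,w4), (w2,w1,w3), (w2,w4,w3), (w3,w1,w0), (w3,w1,w2), (w3,w4,w0), (w3,w4,w2), (w4,w0,w1), (w4,w2,w1), (w4,w3,w1).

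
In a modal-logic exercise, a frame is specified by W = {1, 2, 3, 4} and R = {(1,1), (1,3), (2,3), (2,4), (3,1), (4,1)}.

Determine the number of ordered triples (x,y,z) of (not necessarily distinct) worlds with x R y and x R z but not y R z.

Enumerating: (1,3,3), (2,3,3), (2,3,4), (2,4,3), (2,4,4).

5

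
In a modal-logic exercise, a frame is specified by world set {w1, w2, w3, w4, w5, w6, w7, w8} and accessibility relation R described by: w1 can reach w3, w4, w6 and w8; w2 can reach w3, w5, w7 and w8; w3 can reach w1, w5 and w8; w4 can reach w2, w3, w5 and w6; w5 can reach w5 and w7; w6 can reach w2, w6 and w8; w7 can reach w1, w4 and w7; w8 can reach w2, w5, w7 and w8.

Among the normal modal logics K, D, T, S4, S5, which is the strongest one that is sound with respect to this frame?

D

Serial (axiom D): yes — every world has a successor (e.g. w1 R w3).
Reflexive (axiom T): no — w1 is not related to itself.
Transitive (axiom 4): no — w1 R w3 and w3 R w5, but not w1 R w5.
Euclidean (axiom 5): no — w1 R w3 and w1 R w4, but not w3 R w4.
So F validates K, D; T would additionally require R to be reflexive. The strongest is D.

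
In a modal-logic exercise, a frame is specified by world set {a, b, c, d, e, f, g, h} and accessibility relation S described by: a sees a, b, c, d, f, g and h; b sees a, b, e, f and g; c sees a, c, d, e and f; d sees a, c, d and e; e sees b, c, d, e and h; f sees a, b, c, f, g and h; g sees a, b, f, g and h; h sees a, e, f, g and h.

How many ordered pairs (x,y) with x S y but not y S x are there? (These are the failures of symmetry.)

0

S is symmetric; there are no such tuples.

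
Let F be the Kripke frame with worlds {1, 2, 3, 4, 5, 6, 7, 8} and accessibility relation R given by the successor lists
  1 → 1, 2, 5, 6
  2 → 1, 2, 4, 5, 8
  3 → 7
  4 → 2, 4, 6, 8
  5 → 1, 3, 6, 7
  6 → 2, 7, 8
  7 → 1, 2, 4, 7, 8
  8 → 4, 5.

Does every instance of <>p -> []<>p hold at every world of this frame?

The schema 5 characterises exactly the Euclidean frames.
Euclidean: no — 1 R 2 and 1 R 6, but not 2 R 6.

No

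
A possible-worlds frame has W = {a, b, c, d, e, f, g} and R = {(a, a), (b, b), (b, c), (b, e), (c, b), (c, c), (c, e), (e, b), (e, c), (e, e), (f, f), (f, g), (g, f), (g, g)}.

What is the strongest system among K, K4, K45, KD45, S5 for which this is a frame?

Transitive (axiom 4): yes — every two-step R-path is closed by a direct edge.
Euclidean (axiom 5): yes — any two successors of a common world are R-related.
Serial (axiom D): no — d has no R-successor.
Reflexive (axiom T): no — d is not related to itself.
So F validates K, K4, K45; KD45 would additionally require R to be serial. The strongest is K45.

K45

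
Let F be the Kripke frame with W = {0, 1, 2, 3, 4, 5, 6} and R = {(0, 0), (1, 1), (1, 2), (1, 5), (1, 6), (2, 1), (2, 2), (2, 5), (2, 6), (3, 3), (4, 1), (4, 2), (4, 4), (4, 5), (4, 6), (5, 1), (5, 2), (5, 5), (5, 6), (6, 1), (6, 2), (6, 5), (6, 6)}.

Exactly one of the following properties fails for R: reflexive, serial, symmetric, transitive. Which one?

Reflexive: yes — every world is R-related to itself.
Serial: yes — every world has a successor (e.g. 0 R 0).
Symmetric: no — 4 R 1 but not 1 R 4.
Transitive: yes — every two-step R-path is closed by a direct edge.
Only symmetric fails.

symmetric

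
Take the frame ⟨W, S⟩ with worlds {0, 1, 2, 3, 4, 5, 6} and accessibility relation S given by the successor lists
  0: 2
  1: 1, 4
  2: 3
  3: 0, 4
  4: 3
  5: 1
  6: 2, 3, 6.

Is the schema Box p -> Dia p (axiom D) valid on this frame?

Yes

By correspondence theory, D is valid on a frame iff S is serial.
Serial: yes — every world has a successor (e.g. 0 S 2).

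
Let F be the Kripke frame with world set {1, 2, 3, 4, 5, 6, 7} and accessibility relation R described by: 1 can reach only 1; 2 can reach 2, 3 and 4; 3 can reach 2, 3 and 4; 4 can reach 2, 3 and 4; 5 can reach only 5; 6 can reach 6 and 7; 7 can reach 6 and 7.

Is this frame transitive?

Yes

Transitive: yes — every two-step R-path is closed by a direct edge.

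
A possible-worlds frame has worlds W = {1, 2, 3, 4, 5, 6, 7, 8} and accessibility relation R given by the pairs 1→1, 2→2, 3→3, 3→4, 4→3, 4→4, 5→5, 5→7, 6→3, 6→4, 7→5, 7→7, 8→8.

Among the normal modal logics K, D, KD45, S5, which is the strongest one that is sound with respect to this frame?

KD45

Serial (axiom D): yes — every world has a successor (e.g. 1 R 1).
Euclidean (axiom 5): yes — any two successors of a common world are R-related.
Transitive (axiom 4): yes — every two-step R-path is closed by a direct edge.
Reflexive (axiom T): no — 6 is not related to itself.
So F validates K, D, KD45; S5 would additionally require R to be reflexive. The strongest is KD45.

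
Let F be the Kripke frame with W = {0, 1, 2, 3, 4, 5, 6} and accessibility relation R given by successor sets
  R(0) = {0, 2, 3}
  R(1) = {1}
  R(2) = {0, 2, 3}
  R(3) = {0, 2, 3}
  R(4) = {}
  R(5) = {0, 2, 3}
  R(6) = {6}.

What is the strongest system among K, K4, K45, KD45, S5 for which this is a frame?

Transitive (axiom 4): yes — every two-step R-path is closed by a direct edge.
Euclidean (axiom 5): yes — any two successors of a common world are R-related.
Serial (axiom D): no — 4 has no R-successor.
Reflexive (axiom T): no — 4 is not related to itself.
So F validates K, K4, K45; KD45 would additionally require R to be serial. The strongest is K45.

K45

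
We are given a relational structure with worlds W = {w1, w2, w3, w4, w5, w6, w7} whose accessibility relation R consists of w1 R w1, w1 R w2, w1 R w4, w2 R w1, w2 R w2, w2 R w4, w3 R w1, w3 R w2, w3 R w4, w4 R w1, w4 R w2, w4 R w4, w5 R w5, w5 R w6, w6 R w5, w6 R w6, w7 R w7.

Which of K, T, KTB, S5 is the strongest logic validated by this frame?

K

Reflexive (axiom T): no — w3 is not related to itself.
Symmetric (axiom B): no — w3 R w1 but not w1 R w3.
Euclidean (axiom 5): yes — any two successors of a common world are R-related.
So F validates K; T would additionally require R to be reflexive. The strongest is K.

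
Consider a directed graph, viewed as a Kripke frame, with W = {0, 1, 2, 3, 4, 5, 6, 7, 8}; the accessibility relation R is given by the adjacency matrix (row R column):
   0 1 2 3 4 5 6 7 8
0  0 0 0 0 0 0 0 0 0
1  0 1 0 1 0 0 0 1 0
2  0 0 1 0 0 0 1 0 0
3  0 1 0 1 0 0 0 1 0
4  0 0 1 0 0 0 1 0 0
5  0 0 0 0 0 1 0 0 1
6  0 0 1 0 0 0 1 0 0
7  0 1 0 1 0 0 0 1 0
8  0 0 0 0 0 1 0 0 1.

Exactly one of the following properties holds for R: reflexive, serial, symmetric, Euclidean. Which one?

Reflexive: no — 0 is not related to itself.
Serial: no — 0 has no R-successor.
Symmetric: no — 4 R 2 but not 2 R 4.
Euclidean: yes — any two successors of a common world are R-related.
Only Euclidean holds.

Euclidean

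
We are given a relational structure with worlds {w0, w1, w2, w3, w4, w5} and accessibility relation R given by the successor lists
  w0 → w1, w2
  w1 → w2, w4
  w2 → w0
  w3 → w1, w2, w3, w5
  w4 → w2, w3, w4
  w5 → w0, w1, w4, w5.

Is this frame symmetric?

No

Symmetric: no — w0 R w1 but not w1 R w0.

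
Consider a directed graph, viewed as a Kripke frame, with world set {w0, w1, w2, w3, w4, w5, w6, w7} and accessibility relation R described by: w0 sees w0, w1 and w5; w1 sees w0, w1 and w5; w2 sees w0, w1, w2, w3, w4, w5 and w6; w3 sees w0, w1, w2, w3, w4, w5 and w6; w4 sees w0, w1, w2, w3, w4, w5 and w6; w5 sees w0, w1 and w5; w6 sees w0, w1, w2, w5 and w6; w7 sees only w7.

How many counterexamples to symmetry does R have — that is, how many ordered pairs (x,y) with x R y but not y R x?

Enumerating: (w2,w0), (w2,w1), (w2,w5), (w3,w0), (w3,w1), (w3,w5), (w3,w6), (w4,w0), (w4,w1), (w4,w5), (w4,w6), (w6,w0), (w6,w1), (w6,w5).

14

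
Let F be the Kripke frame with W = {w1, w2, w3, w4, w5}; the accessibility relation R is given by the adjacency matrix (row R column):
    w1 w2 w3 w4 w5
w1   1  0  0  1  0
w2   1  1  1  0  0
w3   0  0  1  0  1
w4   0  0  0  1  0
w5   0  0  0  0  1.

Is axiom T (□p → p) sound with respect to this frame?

Yes

The schema T characterises exactly the reflexive frames.
Reflexive: yes — every world is R-related to itself.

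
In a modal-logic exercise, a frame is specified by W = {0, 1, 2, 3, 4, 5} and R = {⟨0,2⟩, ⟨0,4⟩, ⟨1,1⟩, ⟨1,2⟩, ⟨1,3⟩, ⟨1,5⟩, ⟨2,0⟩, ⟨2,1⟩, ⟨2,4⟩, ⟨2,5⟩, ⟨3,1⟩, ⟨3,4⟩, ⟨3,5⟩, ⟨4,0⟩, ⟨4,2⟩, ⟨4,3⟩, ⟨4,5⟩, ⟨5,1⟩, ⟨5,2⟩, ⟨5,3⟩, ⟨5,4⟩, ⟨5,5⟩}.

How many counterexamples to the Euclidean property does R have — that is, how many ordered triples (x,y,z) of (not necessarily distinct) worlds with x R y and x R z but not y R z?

Enumerating: (0,2,2), (0,4,4), (1,2,2), (1,2,3), (1,3,2), (1,3,3), (2,0,0), (2,0,1), (2,0,5), (2,1,0), (2,1,4), (2,4,1), … and 21 more.
Total: 33.

33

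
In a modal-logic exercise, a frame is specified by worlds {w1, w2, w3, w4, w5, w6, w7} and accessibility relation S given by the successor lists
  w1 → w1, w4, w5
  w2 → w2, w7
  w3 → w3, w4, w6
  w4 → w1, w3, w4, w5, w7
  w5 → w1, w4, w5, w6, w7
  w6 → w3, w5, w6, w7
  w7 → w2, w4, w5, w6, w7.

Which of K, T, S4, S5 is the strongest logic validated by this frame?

T

Reflexive (axiom T): yes — every world is S-related to itself.
Transitive (axiom 4): no — w1 S w4 and w4 S w3, but not w1 S w3.
Euclidean (axiom 5): no — w3 S w4 and w3 S w6, but not w4 S w6.
So F validates K, T; S4 would additionally require S to be transitive. The strongest is T.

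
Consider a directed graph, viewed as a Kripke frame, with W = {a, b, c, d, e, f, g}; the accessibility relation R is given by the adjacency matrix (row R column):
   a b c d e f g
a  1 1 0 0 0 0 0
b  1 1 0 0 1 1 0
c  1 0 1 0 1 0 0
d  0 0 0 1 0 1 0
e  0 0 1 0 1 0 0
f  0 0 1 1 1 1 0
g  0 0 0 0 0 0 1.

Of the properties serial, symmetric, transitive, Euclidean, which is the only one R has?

Serial: yes — every world has a successor (e.g. a R a).
Symmetric: no — b R e but not e R b.
Transitive: no — a R b and b R e, but not a R e.
Euclidean: no — b R a and b R e, but not a R e.
Only serial holds.

serial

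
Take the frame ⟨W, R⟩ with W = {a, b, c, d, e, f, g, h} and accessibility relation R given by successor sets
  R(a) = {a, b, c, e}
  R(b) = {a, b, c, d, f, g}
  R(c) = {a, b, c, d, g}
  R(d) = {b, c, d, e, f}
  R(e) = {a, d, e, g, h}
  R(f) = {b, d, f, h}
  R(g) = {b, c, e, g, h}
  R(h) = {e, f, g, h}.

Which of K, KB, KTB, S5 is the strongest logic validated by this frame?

KTB

Symmetric (axiom B): yes — every pair in R has its reverse in R.
Reflexive (axiom T): yes — every world is R-related to itself.
Euclidean (axiom 5): no — a R b and a R e, but not b R e.
So F validates K, KB, KTB; S5 would additionally require R to be Euclidean. The strongest is KTB.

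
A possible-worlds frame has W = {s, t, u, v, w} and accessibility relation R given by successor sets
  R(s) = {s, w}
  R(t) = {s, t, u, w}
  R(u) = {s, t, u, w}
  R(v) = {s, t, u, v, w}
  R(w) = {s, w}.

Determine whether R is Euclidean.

No

Euclidean: no — t R s and t R u, but not s R u.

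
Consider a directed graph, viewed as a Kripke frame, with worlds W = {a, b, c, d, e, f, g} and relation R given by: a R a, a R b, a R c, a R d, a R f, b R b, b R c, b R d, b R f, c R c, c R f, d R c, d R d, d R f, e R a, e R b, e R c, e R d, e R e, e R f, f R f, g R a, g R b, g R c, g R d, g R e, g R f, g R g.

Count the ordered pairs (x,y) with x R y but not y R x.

21

Enumerating: (a,b), (a,c), (a,d), (a,f), (b,c), (b,d), (b,f), (c,f), (d,c), (d,f), (e,a), (e,b), … and 9 more.
Total: 21.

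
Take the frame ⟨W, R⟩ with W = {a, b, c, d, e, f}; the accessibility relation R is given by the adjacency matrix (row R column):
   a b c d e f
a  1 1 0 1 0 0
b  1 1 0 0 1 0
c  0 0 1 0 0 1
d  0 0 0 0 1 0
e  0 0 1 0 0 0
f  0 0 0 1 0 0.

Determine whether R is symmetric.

No

Symmetric: no — a R d but not d R a.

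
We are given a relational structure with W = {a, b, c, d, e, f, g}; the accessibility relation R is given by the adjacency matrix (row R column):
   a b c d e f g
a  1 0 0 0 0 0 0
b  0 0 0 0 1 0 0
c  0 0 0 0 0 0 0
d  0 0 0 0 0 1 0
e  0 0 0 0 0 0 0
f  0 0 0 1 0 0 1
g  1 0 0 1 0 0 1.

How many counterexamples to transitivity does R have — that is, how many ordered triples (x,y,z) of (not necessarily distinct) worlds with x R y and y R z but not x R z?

Enumerating: (d,f,d), (d,f,g), (f,d,f), (f,g,a), (g,d,f).

5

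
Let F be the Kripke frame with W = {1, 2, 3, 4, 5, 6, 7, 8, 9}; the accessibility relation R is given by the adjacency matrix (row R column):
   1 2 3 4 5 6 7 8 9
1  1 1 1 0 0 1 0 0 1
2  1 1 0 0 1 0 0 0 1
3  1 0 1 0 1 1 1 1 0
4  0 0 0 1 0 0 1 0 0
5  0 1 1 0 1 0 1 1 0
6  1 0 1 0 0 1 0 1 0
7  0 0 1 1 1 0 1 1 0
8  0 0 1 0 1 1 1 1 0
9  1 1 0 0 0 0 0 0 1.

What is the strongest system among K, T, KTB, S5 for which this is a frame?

Reflexive (axiom T): yes — every world is R-related to itself.
Symmetric (axiom B): yes — every pair in R has its reverse in R.
Euclidean (axiom 5): no — 1 R 2 and 1 R 3, but not 2 R 3.
So F validates K, T, KTB; S5 would additionally require R to be Euclidean. The strongest is KTB.

KTB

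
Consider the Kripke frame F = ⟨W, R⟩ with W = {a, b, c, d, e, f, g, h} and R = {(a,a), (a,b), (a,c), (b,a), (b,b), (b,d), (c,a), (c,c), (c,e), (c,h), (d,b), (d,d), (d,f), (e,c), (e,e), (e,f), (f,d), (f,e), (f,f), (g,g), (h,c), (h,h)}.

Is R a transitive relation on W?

No

Transitive: no — a R b and b R d, but not a R d.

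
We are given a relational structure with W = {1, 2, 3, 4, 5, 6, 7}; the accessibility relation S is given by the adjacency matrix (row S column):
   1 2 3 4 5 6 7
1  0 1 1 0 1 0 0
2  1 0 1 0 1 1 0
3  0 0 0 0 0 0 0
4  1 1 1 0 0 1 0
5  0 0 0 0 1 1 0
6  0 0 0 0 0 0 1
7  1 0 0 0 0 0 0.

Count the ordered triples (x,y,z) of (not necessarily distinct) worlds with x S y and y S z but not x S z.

Enumerating: (1,2,1), (1,2,6), (1,5,6), (2,1,2), (2,6,7), (4,1,5), (4,2,5), (4,6,7), (5,6,7), (6,7,1), (7,1,2), (7,1,3), (7,1,5).

13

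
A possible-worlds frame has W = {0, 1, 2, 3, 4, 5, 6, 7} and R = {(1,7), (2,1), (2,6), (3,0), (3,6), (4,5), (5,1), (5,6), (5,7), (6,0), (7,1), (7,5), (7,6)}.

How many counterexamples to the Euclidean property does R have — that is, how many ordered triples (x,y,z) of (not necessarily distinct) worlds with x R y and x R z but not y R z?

23

Enumerating: (1,7,7), (2,1,1), (2,1,6), (2,6,1), (2,6,6), (3,0,0), (3,0,6), (3,6,6), (4,5,5), (5,1,1), (5,1,6), (5,6,1), … and 11 more.
Total: 23.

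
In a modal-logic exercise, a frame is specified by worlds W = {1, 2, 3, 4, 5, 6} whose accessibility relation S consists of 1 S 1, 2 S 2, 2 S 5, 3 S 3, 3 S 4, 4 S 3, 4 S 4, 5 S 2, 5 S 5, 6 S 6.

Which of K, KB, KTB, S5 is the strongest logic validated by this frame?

Symmetric (axiom B): yes — every pair in S has its reverse in S.
Reflexive (axiom T): yes — every world is S-related to itself.
Euclidean (axiom 5): yes — any two successors of a common world are S-related.
So F validates K, KB, KTB, S5. The strongest is S5.

S5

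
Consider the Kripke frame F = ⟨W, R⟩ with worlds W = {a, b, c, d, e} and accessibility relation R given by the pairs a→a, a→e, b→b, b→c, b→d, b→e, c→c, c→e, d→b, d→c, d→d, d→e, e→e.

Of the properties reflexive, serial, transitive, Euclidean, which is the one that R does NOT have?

Euclidean

Reflexive: yes — every world is R-related to itself.
Serial: yes — every world has a successor (e.g. a R a).
Transitive: yes — every two-step R-path is closed by a direct edge.
Euclidean: no — b R c and b R d, but not c R d.
Only Euclidean fails.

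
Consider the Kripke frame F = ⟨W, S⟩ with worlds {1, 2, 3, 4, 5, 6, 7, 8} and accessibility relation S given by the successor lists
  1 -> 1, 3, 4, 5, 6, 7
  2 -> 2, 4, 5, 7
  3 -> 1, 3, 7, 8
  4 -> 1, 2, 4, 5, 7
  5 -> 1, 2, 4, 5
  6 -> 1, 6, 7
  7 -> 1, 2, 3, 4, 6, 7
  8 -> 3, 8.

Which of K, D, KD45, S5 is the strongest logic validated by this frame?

Serial (axiom D): yes — every world has a successor (e.g. 1 S 1).
Euclidean (axiom 5): no — 1 S 3 and 1 S 4, but not 3 S 4.
Transitive (axiom 4): no — 1 S 3 and 3 S 8, but not 1 S 8.
Reflexive (axiom T): yes — every world is S-related to itself.
So F validates K, D; KD45 would additionally require S to be Euclidean and transitive. The strongest is D.

D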